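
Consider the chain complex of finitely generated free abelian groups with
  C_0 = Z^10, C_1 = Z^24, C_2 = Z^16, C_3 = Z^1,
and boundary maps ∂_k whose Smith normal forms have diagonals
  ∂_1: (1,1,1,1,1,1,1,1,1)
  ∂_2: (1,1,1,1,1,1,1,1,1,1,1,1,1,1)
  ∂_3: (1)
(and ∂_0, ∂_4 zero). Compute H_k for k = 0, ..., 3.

H_0: b_0 = 10 − 0 − 9 = 1; torsion from ∂_1 factors > 1: none. So H_0 = Z.
H_1: b_1 = 24 − 9 − 14 = 1; torsion from ∂_2 factors > 1: none. So H_1 = Z.
H_2: b_2 = 16 − 14 − 1 = 1; torsion from ∂_3 factors > 1: none. So H_2 = Z.
H_3: b_3 = 1 − 1 − 0 = 0; torsion from ∂_4 factors > 1: none. So H_3 = 0.

H_0 = Z,  H_1 = Z,  H_2 = Z,  H_3 = 0.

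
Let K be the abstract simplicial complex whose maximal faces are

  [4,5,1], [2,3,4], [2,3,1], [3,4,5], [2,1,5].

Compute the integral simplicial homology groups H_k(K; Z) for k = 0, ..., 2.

K has 5 vertices, 10 edges, 5 triangles.
rank ∂_0 = 0, rank ∂_1 = 4 ⇒ b_0 = 5 − 0 − 4 = 1; all invariant factors of ∂_1 are 1 so no torsion. So H_0 = Z.
rank ∂_1 = 4, rank ∂_2 = 5 ⇒ b_1 = 10 − 4 − 5 = 1; all invariant factors of ∂_2 are 1 so no torsion. So H_1 = Z.
rank ∂_2 = 5, rank ∂_3 = 0 ⇒ b_2 = 5 − 5 − 0 = 0. So H_2 = 0.

H_0 ≅ Z,  H_1 ≅ Z,  H_2 = 0.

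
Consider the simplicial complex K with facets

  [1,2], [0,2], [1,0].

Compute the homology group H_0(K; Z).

We work with the vertex ordering 0 < 1 < 2. The simplices of K, each written with vertices in increasing order, are:

  0-simplices (3): [0], [1], [2]
  1-simplices (3): [0,1], [0,2], [1,2]

so the chain groups are C_0 ≅ Z^3, C_1 ≅ Z^3.

Boundary ∂_1: C_1 → C_0 sends each edge [p,q] (with p < q) to q − p. For instance
  ∂[0,2] = [2] − [0].
The resulting 3×3 matrix has rank 2, and its Smith normal form has invariant factors (1,1).

Computing H_k = (kernel of ∂_k) / (image of ∂_{k+1}):

  H_0: rank C_0 − rank ∂_1 = 3 − 2 = 1, and the invariant factors of ∂_1 are all 1, so H_0 ≅ Z.

H_0 = Z.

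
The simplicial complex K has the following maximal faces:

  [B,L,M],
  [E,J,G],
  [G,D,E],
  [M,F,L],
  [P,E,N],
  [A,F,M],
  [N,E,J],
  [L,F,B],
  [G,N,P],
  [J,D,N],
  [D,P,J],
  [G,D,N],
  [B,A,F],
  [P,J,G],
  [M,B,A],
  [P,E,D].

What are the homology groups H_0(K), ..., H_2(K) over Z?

Fix the vertex order A < B < D < E < F < G < J < L < M < N < P and write every simplex with vertices in increasing order. Then dim K = 2 and the simplices of K are:

  0-simplices (11): A, B, D, E, F, G, J, L, M, N, P
  1-simplices (24): AB, AF, AM, BF, BL, BM, DE, DG, DJ, DN, DP, EG, EJ, EN, EP, FL, FM, GJ, GN, GP, JN, JP, LM, NP
  2-simplices (16): ABF, ABM, AFM, BFL, BLM, DEG, DEP, DGN, DJN, DJP, EGJ, EJN, ENP, FLM, GJP, GNP

so the chain groups are C_0 ≅ Z^11, C_1 ≅ Z^24, C_2 ≅ Z^16.

The boundary map ∂_1: C_1 → C_0 sends each edge [p,q] (with p < q) to q − p. For instance
  ∂FL = L − F.
This gives a 11×24 integer matrix of rank 9; reducing to Smith normal form yields diagonal entries (1,1,1,1,1,1,1,1,1).

Boundary ∂_2: C_2 → C_1 sends each 2-simplex [p,q,r] to [q,r] − [p,r] + [p,q]. For instance
  ∂ABF = BF − AF + AB,
  ∂ENP = NP − EP + EN.
This gives a 24×16 integer matrix of rank 15; reducing to Smith normal form yields diagonal entries (1,1,1,1,1,1,1,1,1,1,1,1,1,1,2).

Now H_k = ker ∂_k / im ∂_{k+1}, so:

  H_0: rank C_0 − rank ∂_1 = 11 − 9 = 2, and the invariant factors of ∂_1 are all 1, so H_0 = Z^2.
  H_1: rank ker ∂_1 − rank ∂_2 = (24 − 9) − 15 = 0, and ∂_2 has invariant factor 2 > 1, so H_1 = Z_2.
  H_2: rank ker ∂_2 − rank ∂_3 = (16 − 15) − 0 = 1, and there is no ∂_3, so H_2 = Z.

H_0 = Z^2,  H_1 = Z_2,  H_2 = Z.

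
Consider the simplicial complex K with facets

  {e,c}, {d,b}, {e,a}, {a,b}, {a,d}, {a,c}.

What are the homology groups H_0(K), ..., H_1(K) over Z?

We work with the vertex ordering a < b < c < d < e. The simplices of K, each written with vertices in increasing order, are:

  0-simplices (5): a, b, c, d, e
  1-simplices (6): ab, ac, ad, ae, bd, ce

Hence C_0 ≅ Z^5, C_1 ≅ Z^6.

Boundary ∂_1: C_1 → C_0 maps an edge to its endpoints' difference, ∂[p,q] = q − p. For instance
  ∂ac = c − a.
The resulting 5×6 matrix has rank 4, and its Smith normal form has invariant factors (1,1,1,1).

From H_k ≅ ker(∂_k) / im(∂_{k+1}) we obtain:

  H_0: rank C_0 − rank ∂_1 = 5 − 4 = 1, and the invariant factors of ∂_1 are all 1, so H_0 = Z.
  H_1: rank ker ∂_1 − rank ∂_2 = (6 − 4) − 0 = 2, and there is no ∂_2, so H_1 = Z^2.

As a check, the Euler characteristic is 5 − 6 = -1, which agrees with 1 − 2 = -1.

H_0 = Z,  H_1 = Z^2.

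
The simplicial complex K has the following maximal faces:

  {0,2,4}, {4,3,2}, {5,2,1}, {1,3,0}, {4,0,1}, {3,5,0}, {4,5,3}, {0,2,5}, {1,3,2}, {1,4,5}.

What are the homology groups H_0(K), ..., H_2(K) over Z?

H_0 ≅ Z,  H_1 ≅ Z/2,  H_2 = 0.

Order the vertices as 0 < 1 < 2 < 3 < 4 < 5. Listing each simplex with vertices in this order, K has dimension 2 with simplices:

  0-simplices (6): [0], [1], [2], [3], [4], [5]
  1-simplices (15): [0,1], [0,2], [0,3], [0,4], [0,5], [1,2], [1,3], [1,4], [1,5], [2,3], [2,4], [2,5], [3,4], [3,5], [4,5]
  2-simplices (10): [0,1,3], [0,1,4], [0,2,4], [0,2,5], [0,3,5], [1,2,3], [1,2,5], [1,4,5], [2,3,4], [3,4,5]

giving chain groups C_0 ≅ Z^6, C_1 ≅ Z^15, C_2 ≅ Z^10.

Boundary ∂_1: C_1 → C_0 maps an edge to its endpoints' difference, ∂[p,q] = q − p.
As a 6×15 matrix over Z this has rank 5, with invariant factors (1,1,1,1,1).

The boundary map ∂_2: C_2 → C_1 acts by ∂[p,q,r] = [q,r] − [p,r] + [p,q]. For instance
  ∂[1,2,5] = [2,5] − [1,5] + [1,2],
  ∂[1,4,5] = [4,5] − [1,5] + [1,4].
The 15×10 boundary matrix has rank 10 and Smith normal form diag(1,1,1,1,1,1,1,1,1,2).

Reading off H_k = ker ∂_k / im ∂_{k+1}:

  H_0: rank C_0 − rank ∂_1 = 6 − 5 = 1, and the invariant factors of ∂_1 are all 1, so H_0 ≅ Z.
  H_1: rank ker ∂_1 − rank ∂_2 = (15 − 5) − 10 = 0, and ∂_2 has invariant factor 2 > 1, so H_1 ≅ Z/2.
  H_2: rank ker ∂_2 − rank ∂_3 = (10 − 10) − 0 = 0, and there is no ∂_3, so H_2 ≅ 0.

As a check, the Euler characteristic is 6 − 15 + 10 = 1, which agrees with 1 − 0 + 0 = 1.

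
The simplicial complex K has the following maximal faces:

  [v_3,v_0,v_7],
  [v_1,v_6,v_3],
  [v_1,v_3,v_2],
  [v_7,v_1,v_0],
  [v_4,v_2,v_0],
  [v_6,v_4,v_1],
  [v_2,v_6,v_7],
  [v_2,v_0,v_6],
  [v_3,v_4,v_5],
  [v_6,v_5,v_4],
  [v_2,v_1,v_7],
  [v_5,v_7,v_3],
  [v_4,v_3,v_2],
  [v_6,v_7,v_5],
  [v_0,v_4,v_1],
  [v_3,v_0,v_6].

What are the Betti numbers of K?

b_0 = 1, b_1 = 2, b_2 = 1.

We work with the vertex ordering v_0 < v_1 < v_2 < v_3 < v_4 < v_5 < v_6 < v_7. The simplices of K, each written with vertices in increasing order, are:

  0-simplices (8): [v_0], [v_1], [v_2], [v_3], [v_4], [v_5], [v_6], [v_7]
  1-simplices (24): (24 of them)
  2-simplices (16): (16 of them)

giving chain groups C_0 ≅ Z^8, C_1 ≅ Z^24, C_2 ≅ Z^16.

The boundary map ∂_1: C_1 → C_0 is given by ∂[p,q] = [q] − [p]. For instance
  ∂[v_2,v_3] = [v_3] − [v_2].
The resulting 8×24 matrix has rank 7, and its Smith normal form has invariant factors (1,1,1,1,1,1,1).

∂_2: C_2 → C_1 maps a triangle to the signed sum of its edges. For instance
  ∂[v_0,v_1,v_7] = [v_1,v_7] − [v_0,v_7] + [v_0,v_1],
  ∂[v_0,v_2,v_4] = [v_2,v_4] − [v_0,v_4] + [v_0,v_2].
The resulting 24×16 matrix has rank 15, and its Smith normal form has invariant factors (1,1,1,1,1,1,1,1,1,1,1,1,1,1,1).

Now H_k = ker ∂_k / im ∂_{k+1}, so:

  H_0: rank C_0 − rank ∂_1 = 8 − 7 = 1, and the invariant factors of ∂_1 are all 1, so H_0 ≅ Z.
  H_1: rank ker ∂_1 − rank ∂_2 = (24 − 7) − 15 = 2, and the invariant factors of ∂_2 are all 1, so H_1 ≅ Z^2.
  H_2: rank ker ∂_2 − rank ∂_3 = (16 − 15) − 0 = 1, and there is no ∂_3, so H_2 ≅ Z.

As a check, the Euler characteristic is 8 − 24 + 16 = 0, which agrees with 1 − 2 + 1 = 0.

Hence the Betti numbers are b_0 = 1, b_1 = 2, b_2 = 1.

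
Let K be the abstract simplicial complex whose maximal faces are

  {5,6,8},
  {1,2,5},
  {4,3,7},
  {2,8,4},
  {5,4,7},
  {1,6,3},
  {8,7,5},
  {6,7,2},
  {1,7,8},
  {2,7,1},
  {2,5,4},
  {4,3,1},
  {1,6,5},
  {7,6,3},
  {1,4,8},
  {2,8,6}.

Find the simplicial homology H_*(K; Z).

H_0 = Z,  H_1 = Z^2,  H_2 = Z.

K has 8 vertices, 24 edges, 16 triangles.
rank ∂_0 = 0, rank ∂_1 = 7 ⇒ b_0 = 8 − 0 − 7 = 1; all invariant factors of ∂_1 are 1 so no torsion. So H_0 = Z.
rank ∂_1 = 7, rank ∂_2 = 15 ⇒ b_1 = 24 − 7 − 15 = 2; all invariant factors of ∂_2 are 1 so no torsion. So H_1 = Z^2.
rank ∂_2 = 15, rank ∂_3 = 0 ⇒ b_2 = 16 − 15 − 0 = 1. So H_2 = Z.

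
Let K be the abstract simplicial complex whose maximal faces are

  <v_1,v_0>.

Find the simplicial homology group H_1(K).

Order the vertices as v_0 < v_1. Listing each simplex with vertices in this order, K has dimension 1 with simplices:

  0-simplices (2): [v_0], [v_1]
  1-simplices (1): [v_0,v_1]

so the chain groups are C_0 ≅ Z^2, C_1 ≅ Z^1.

The boundary map ∂_1: C_1 → C_0 sends each edge [p,q] (with p < q) to q − p.
The resulting 2×1 matrix has rank 1, and its Smith normal form has invariant factors (1).

Reading off H_k = ker ∂_k / im ∂_{k+1}:

  H_1: rank ker ∂_1 − rank ∂_2 = (1 − 1) − 0 = 0, and there is no ∂_2, so H_1 = 0.

H_1 ≅ 0.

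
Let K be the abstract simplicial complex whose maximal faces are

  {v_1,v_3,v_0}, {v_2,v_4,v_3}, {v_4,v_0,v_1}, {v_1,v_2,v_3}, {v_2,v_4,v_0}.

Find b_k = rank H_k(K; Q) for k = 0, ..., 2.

b_0 = 1, b_1 = 1, b_2 = 0.

We work with the vertex ordering v_0 < v_1 < v_2 < v_3 < v_4. The simplices of K, each written with vertices in increasing order, are:

  0-simplices (5): [v_0], [v_1], [v_2], [v_3], [v_4]
  1-simplices (10): [v_0,v_1], [v_0,v_2], [v_0,v_3], [v_0,v_4], [v_1,v_2], [v_1,v_3], [v_1,v_4], [v_2,v_3], [v_2,v_4], [v_3,v_4]
  2-simplices (5): [v_0,v_1,v_3], [v_0,v_1,v_4], [v_0,v_2,v_4], [v_1,v_2,v_3], [v_2,v_3,v_4]

so the chain groups are C_0 ≅ Z^5, C_1 ≅ Z^10, C_2 ≅ Z^5.

∂_1: C_1 → C_0 is given by ∂[p,q] = [q] − [p]. For instance
  ∂[v_0,v_2] = [v_2] − [v_0].
This gives a 5×10 integer matrix of rank 4; reducing to Smith normal form yields diagonal entries (1,1,1,1).

The boundary map ∂_2: C_2 → C_1 sends each 2-simplex [p,q,r] to [q,r] − [p,r] + [p,q]. For instance
  ∂[v_0,v_1,v_4] = [v_1,v_4] − [v_0,v_4] + [v_0,v_1],
  ∂[v_0,v_1,v_3] = [v_1,v_3] − [v_0,v_3] + [v_0,v_1].
This gives a 10×5 integer matrix of rank 5; reducing to Smith normal form yields diagonal entries (1,1,1,1,1).

Computing H_k = (kernel of ∂_k) / (image of ∂_{k+1}):

  H_0: rank C_0 − rank ∂_1 = 5 − 4 = 1, and the invariant factors of ∂_1 are all 1, so H_0 = Z.
  H_1: rank ker ∂_1 − rank ∂_2 = (10 − 4) − 5 = 1, and the invariant factors of ∂_2 are all 1, so H_1 = Z.
  H_2: rank ker ∂_2 − rank ∂_3 = (5 − 5) − 0 = 0, and there is no ∂_3, so H_2 = 0.

(K is a triangulation of the Möbius band.)

Hence the Betti numbers are b_0 = 1, b_1 = 1, b_2 = 0.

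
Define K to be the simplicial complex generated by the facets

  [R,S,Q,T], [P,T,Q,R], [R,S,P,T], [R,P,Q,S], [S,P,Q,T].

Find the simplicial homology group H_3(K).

H_3 ≅ Z.

We work with the vertex ordering P < Q < R < S < T. The simplices of K, each written with vertices in increasing order, are:

  0-simplices (5): P, Q, R, S, T
  1-simplices (10): PQ, PR, PS, PT, QR, QS, QT, RS, RT, ST
  2-simplices (10): PQR, PQS, PQT, PRS, PRT, PST, QRS, QRT, QST, RST
  3-simplices (5): PQRS, PQRT, PQST, PRST, QRST

giving chain groups C_0 ≅ Z^5, C_1 ≅ Z^10, C_2 ≅ Z^10, C_3 ≅ Z^5.

The boundary map ∂_1: C_1 → C_0 maps an edge to its endpoints' difference, ∂[p,q] = q − p.
The resulting 5×10 matrix has rank 4, and its Smith normal form has invariant factors (1,1,1,1).

Boundary ∂_2: C_2 → C_1 acts by ∂[p,q,r] = [q,r] − [p,r] + [p,q]. For instance
  ∂PST = ST − PT + PS,
  ∂PQT = QT − PT + PQ.
The resulting 10×10 matrix has rank 6, and its Smith normal form has invariant factors (1,1,1,1,1,1).

∂_3: C_3 → C_2 sends each 3-simplex σ to the alternating sum Σ_i (−1)^i (σ with its i-th vertex removed). For instance
  ∂PQST = QST − PST + PQT − PQS,
  ∂PRST = RST − PST + PRT − PRS.
This gives a 10×5 integer matrix of rank 4; reducing to Smith normal form yields diagonal entries (1,1,1,1).

Reading off H_k = ker ∂_k / im ∂_{k+1}:

  H_3: rank ker ∂_3 − rank ∂_4 = (5 − 4) − 0 = 1, and there is no ∂_4, so H_3 ≅ Z.

(K is a triangulation of the 3-sphere S^3.)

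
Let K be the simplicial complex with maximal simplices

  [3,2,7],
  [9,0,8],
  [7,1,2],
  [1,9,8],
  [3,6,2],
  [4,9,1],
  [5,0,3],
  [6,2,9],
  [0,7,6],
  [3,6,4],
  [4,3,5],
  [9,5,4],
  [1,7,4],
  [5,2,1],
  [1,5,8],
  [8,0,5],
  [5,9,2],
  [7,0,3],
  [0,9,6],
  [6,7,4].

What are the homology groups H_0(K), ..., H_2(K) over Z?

H_0 ≅ Z,  H_1 ≅ Z ⊕ Z/2Z,  H_2 = 0.

We work with the vertex ordering 0 < 1 < 2 < 3 < 4 < 5 < 6 < 7 < 8 < 9. The simplices of K, each written with vertices in increasing order, are:

  0-simplices (10): [0], [1], [2], [3], [4], [5], [6], [7], [8], [9]
  1-simplices (30): (30 of them)
  2-simplices (20): (20 of them)

Hence C_0 ≅ Z^10, C_1 ≅ Z^30, C_2 ≅ Z^20.

Boundary ∂_1: C_1 → C_0 is given by ∂[p,q] = [q] − [p].
The resulting 10×30 matrix has rank 9, and its Smith normal form has invariant factors (1,1,1,1,1,1,1,1,1).

∂_2: C_2 → C_1 maps a triangle to the signed sum of its edges. For instance
  ∂[4,6,7] = [6,7] − [4,7] + [4,6],
  ∂[3,4,5] = [4,5] − [3,5] + [3,4].
The resulting 30×20 matrix has rank 20, and its Smith normal form has invariant factors (1,1,1,1,1,1,1,1,1,1,1,1,1,1,1,1,1,1,1,2).

Reading off H_k = ker ∂_k / im ∂_{k+1}:

  H_0: rank C_0 − rank ∂_1 = 10 − 9 = 1, and the invariant factors of ∂_1 are all 1, so H_0 ≅ Z.
  H_1: rank ker ∂_1 − rank ∂_2 = (30 − 9) − 20 = 1, and ∂_2 has invariant factor 2 > 1, so H_1 ≅ Z ⊕ Z/2Z.
  H_2: rank ker ∂_2 − rank ∂_3 = (20 − 20) − 0 = 0, and there is no ∂_3, so H_2 ≅ 0.

As a check, the Euler characteristic is 10 − 30 + 20 = 0, which agrees with 1 − 1 + 0 = 0.
(K is a triangulation of the Klein bottle.)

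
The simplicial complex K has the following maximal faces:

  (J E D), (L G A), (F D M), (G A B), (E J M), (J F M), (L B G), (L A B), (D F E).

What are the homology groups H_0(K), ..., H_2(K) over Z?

Take the total order A < B < D < E < F < G < J < L < M on the vertex set. Then K (dimension 2) consists of the simplices:

  0-simplices (9): A, B, D, E, F, G, J, L, M
  1-simplices (16): AB, AG, AL, BG, BL, DE, DF, DJ, DM, EF, EJ, EM, FJ, FM, GL, JM
  2-simplices (9): ABG, ABL, AGL, BGL, DEF, DEJ, DFM, EJM, FJM

so the chain groups are C_0 ≅ Z^9, C_1 ≅ Z^16, C_2 ≅ Z^9.

∂_1: C_1 → C_0 maps an edge to its endpoints' difference, ∂[p,q] = q − p.
The resulting 9×16 matrix has rank 7, and its Smith normal form has invariant factors (1,1,1,1,1,1,1).

Boundary ∂_2: C_2 → C_1 acts by ∂[p,q,r] = [q,r] − [p,r] + [p,q]. For instance
  ∂EJM = JM − EM + EJ,
  ∂ABL = BL − AL + AB.
The 16×9 boundary matrix has rank 8 and Smith normal form diag(1,1,1,1,1,1,1,1).

Computing H_k = (kernel of ∂_k) / (image of ∂_{k+1}):

  H_0: rank C_0 − rank ∂_1 = 9 − 7 = 2, and the invariant factors of ∂_1 are all 1, so H_0 = Z^2.
  H_1: rank ker ∂_1 − rank ∂_2 = (16 − 7) − 8 = 1, and the invariant factors of ∂_2 are all 1, so H_1 = Z.
  H_2: rank ker ∂_2 − rank ∂_3 = (9 − 8) − 0 = 1, and there is no ∂_3, so H_2 = Z.

(K is a triangulation of the disjoint union of the Möbius band and the 2-sphere S^2.)

H_0 = Z^2,  H_1 = Z,  H_2 = Z.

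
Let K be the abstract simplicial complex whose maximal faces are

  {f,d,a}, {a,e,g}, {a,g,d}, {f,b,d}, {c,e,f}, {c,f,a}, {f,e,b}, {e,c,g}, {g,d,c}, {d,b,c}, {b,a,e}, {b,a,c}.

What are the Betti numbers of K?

b_0 = 1, b_1 = 0, b_2 = 0.

We work with the vertex ordering a < b < c < d < e < f < g. The simplices of K, each written with vertices in increasing order, are:

  0-simplices (7): a, b, c, d, e, f, g
  1-simplices (18): ab, ac, ad, ae, af, ag, bc, bd, be, bf, cd, ce, cf, cg, df, dg, ef, eg
  2-simplices (12): abc, abe, acf, adf, adg, aeg, bcd, bdf, bef, cdg, cef, ceg

so the chain groups are C_0 ≅ Z^7, C_1 ≅ Z^18, C_2 ≅ Z^12.

The boundary map ∂_1: C_1 → C_0 sends each edge [p,q] (with p < q) to q − p.
This gives a 7×18 integer matrix of rank 6; reducing to Smith normal form yields diagonal entries (1,1,1,1,1,1).

The boundary map ∂_2: C_2 → C_1 maps a triangle to the signed sum of its edges. For instance
  ∂cef = ef − cf + ce,
  ∂abc = bc − ac + ab.
As a 18×12 matrix over Z this has rank 12, with invariant factors (1,1,1,1,1,1,1,1,1,1,1,2).

Now H_k = ker ∂_k / im ∂_{k+1}, so:

  H_0: rank C_0 − rank ∂_1 = 7 − 6 = 1, and the invariant factors of ∂_1 are all 1, so H_0 = Z.
  H_1: rank ker ∂_1 − rank ∂_2 = (18 − 6) − 12 = 0, and ∂_2 has invariant factor 2 > 1, so H_1 = Z_2.
  H_2: rank ker ∂_2 − rank ∂_3 = (12 − 12) − 0 = 0, and there is no ∂_3, so H_2 = 0.

As a check, the Euler characteristic is 7 − 18 + 12 = 1, which agrees with 1 − 0 + 0 = 1.

Hence the Betti numbers are b_0 = 1, b_1 = 0, b_2 = 0.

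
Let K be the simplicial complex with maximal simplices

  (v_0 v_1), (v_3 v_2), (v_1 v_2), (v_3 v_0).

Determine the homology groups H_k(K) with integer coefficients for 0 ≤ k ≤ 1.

H_0 = Z,  H_1 = Z.

Order the vertices as v_0 < v_1 < v_2 < v_3. Listing each simplex with vertices in this order, K has dimension 1 with simplices:

  0-simplices (4): [v_0], [v_1], [v_2], [v_3]
  1-simplices (4): [v_0,v_1], [v_0,v_3], [v_1,v_2], [v_2,v_3]

giving chain groups C_0 ≅ Z^4, C_1 ≅ Z^4.

Boundary ∂_1: C_1 → C_0 maps an edge to its endpoints' difference, ∂[p,q] = q − p.
The resulting 4×4 matrix has rank 3, and its Smith normal form has invariant factors (1,1,1).

Reading off H_k = ker ∂_k / im ∂_{k+1}:

  H_0: rank C_0 − rank ∂_1 = 4 − 3 = 1, and the invariant factors of ∂_1 are all 1, so H_0 = Z.
  H_1: rank ker ∂_1 − rank ∂_2 = (4 − 3) − 0 = 1, and there is no ∂_2, so H_1 = Z.

As a check, the Euler characteristic is 4 − 4 = 0, which agrees with 1 − 1 = 0.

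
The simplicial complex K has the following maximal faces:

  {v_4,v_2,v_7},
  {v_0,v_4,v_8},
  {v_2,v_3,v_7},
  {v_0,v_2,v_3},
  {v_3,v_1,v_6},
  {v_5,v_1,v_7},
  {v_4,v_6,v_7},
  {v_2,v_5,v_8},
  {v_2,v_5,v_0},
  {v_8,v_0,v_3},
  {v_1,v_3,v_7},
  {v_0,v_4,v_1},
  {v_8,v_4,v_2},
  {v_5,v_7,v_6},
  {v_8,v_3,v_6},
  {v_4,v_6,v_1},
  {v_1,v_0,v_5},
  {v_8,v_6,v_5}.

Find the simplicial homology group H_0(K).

Take the total order v_0 < v_1 < v_2 < v_3 < v_4 < v_5 < v_6 < v_7 < v_8 on the vertex set. Then K (dimension 2) consists of the simplices:

  0-simplices (9): [v_0], [v_1], [v_2], [v_3], [v_4], [v_5], [v_6], [v_7], [v_8]
  1-simplices (27): (27 of them)
  2-simplices (18): (18 of them)

so the chain groups are C_0 ≅ Z^9, C_1 ≅ Z^27, C_2 ≅ Z^18.

The boundary map ∂_1: C_1 → C_0 maps an edge to its endpoints' difference, ∂[p,q] = q − p. For instance
  ∂[v_3,v_8] = [v_8] − [v_3].
The 9×27 boundary matrix has rank 8 and Smith normal form diag(1,1,1,1,1,1,1,1).

Boundary ∂_2: C_2 → C_1 maps a triangle to the signed sum of its edges. For instance
  ∂[v_1,v_3,v_6] = [v_3,v_6] − [v_1,v_6] + [v_1,v_3],
  ∂[v_2,v_4,v_7] = [v_4,v_7] − [v_2,v_7] + [v_2,v_4].
The 27×18 boundary matrix has rank 18 and Smith normal form diag(1,1,1,1,1,1,1,1,1,1,1,1,1,1,1,1,1,2).

Now H_k = ker ∂_k / im ∂_{k+1}, so:

  H_0: rank C_0 − rank ∂_1 = 9 − 8 = 1, and the invariant factors of ∂_1 are all 1, so H_0 ≅ Z.

H_0 ≅ Z.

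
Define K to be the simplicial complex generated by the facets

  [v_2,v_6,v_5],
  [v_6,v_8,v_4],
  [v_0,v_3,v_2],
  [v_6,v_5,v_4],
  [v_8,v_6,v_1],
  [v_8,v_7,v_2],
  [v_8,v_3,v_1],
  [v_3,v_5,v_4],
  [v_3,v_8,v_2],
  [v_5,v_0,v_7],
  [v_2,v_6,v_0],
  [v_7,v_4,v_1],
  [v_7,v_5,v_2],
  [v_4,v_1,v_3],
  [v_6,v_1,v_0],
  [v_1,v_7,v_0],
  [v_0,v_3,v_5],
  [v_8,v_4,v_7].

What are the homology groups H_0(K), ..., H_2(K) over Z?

H_0 = Z,  H_1 = Z ⊕ Z/2,  H_2 = 0.

Fix the vertex order v_0 < v_1 < v_2 < v_3 < v_4 < v_5 < v_6 < v_7 < v_8 and write every simplex with vertices in increasing order. Then dim K = 2 and the simplices of K are:

  0-simplices (9): [v_0], [v_1], [v_2], [v_3], [v_4], [v_5], [v_6], [v_7], [v_8]
  1-simplices (27): (27 of them)
  2-simplices (18): (18 of them)

giving chain groups C_0 ≅ Z^9, C_1 ≅ Z^27, C_2 ≅ Z^18.

∂_1: C_1 → C_0 sends each edge [p,q] (with p < q) to q − p. For instance
  ∂[v_2,v_8] = [v_8] − [v_2].
As a 9×27 matrix over Z this has rank 8, with invariant factors (1,1,1,1,1,1,1,1).

The boundary map ∂_2: C_2 → C_1 sends each 2-simplex [p,q,r] to [q,r] − [p,r] + [p,q]. For instance
  ∂[v_0,v_1,v_7] = [v_1,v_7] − [v_0,v_7] + [v_0,v_1],
  ∂[v_0,v_5,v_7] = [v_5,v_7] − [v_0,v_7] + [v_0,v_5].
The 27×18 boundary matrix has rank 18 and Smith normal form diag(1,1,1,1,1,1,1,1,1,1,1,1,1,1,1,1,1,2).

From H_k ≅ ker(∂_k) / im(∂_{k+1}) we obtain:

  H_0: rank C_0 − rank ∂_1 = 9 − 8 = 1, and the invariant factors of ∂_1 are all 1, so H_0 ≅ Z.
  H_1: rank ker ∂_1 − rank ∂_2 = (27 − 8) − 18 = 1, and ∂_2 has invariant factor 2 > 1, so H_1 ≅ Z ⊕ Z/2.
  H_2: rank ker ∂_2 − rank ∂_3 = (18 − 18) − 0 = 0, and there is no ∂_3, so H_2 ≅ 0.

(K is a triangulation of the Klein bottle.)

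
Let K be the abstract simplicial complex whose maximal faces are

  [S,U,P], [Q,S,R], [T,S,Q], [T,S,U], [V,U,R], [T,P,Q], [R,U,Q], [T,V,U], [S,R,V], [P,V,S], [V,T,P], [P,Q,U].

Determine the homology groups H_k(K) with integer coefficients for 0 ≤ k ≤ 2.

We work with the vertex ordering P < Q < R < S < T < U < V. The simplices of K, each written with vertices in increasing order, are:

  0-simplices (7): P, Q, R, S, T, U, V
  1-simplices (18): PQ, PS, PT, PU, PV, QR, QS, QT, QU, RS, RU, RV, ST, SU, SV, TU, TV, UV
  2-simplices (12): PQT, PQU, PSU, PSV, PTV, QRS, QRU, QST, RSV, RUV, STU, TUV

giving chain groups C_0 ≅ Z^7, C_1 ≅ Z^18, C_2 ≅ Z^12.

Boundary ∂_1: C_1 → C_0 maps an edge to its endpoints' difference, ∂[p,q] = q − p. For instance
  ∂QS = S − Q.
The resulting 7×18 matrix has rank 6, and its Smith normal form has invariant factors (1,1,1,1,1,1).

The boundary map ∂_2: C_2 → C_1 acts by ∂[p,q,r] = [q,r] − [p,r] + [p,q]. For instance
  ∂PSV = SV − PV + PS,
  ∂PTV = TV − PV + PT.
The 18×12 boundary matrix has rank 12 and Smith normal form diag(1,1,1,1,1,1,1,1,1,1,1,2).

Reading off H_k = ker ∂_k / im ∂_{k+1}:

  H_0: rank C_0 − rank ∂_1 = 7 − 6 = 1, and the invariant factors of ∂_1 are all 1, so H_0 ≅ Z.
  H_1: rank ker ∂_1 − rank ∂_2 = (18 − 6) − 12 = 0, and ∂_2 has invariant factor 2 > 1, so H_1 ≅ Z/2.
  H_2: rank ker ∂_2 − rank ∂_3 = (12 − 12) − 0 = 0, and there is no ∂_3, so H_2 ≅ 0.

H_0 = Z,  H_1 = Z/2,  H_2 = 0.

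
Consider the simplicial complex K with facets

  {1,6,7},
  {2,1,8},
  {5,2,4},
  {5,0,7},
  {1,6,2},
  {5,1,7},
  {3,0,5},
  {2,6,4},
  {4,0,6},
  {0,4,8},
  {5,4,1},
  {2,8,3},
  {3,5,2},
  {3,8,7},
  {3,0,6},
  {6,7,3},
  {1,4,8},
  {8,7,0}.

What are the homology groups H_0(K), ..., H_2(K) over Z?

We work with the vertex ordering 0 < 1 < 2 < 3 < 4 < 5 < 6 < 7 < 8. The simplices of K, each written with vertices in increasing order, are:

  0-simplices (9): [0], [1], [2], [3], [4], [5], [6], [7], [8]
  1-simplices (27): (27 of them)
  2-simplices (18): [0,3,5], [0,3,6], [0,4,6], [0,4,8], [0,5,7], [0,7,8], [1,2,6], [1,2,8], [1,4,5], [1,4,8], [1,5,7], [1,6,7], [2,3,5], [2,3,8], [2,4,5], [2,4,6], [3,6,7], [3,7,8]

Hence C_0 ≅ Z^9, C_1 ≅ Z^27, C_2 ≅ Z^18.

Boundary ∂_1: C_1 → C_0 sends each edge [p,q] (with p < q) to q − p. For instance
  ∂[1,8] = [8] − [1].
The 9×27 boundary matrix has rank 8 and Smith normal form diag(1,1,1,1,1,1,1,1).

Boundary ∂_2: C_2 → C_1 sends each 2-simplex [p,q,r] to [q,r] − [p,r] + [p,q]. For instance
  ∂[1,4,8] = [4,8] − [1,8] + [1,4],
  ∂[2,3,8] = [3,8] − [2,8] + [2,3].
The resulting 27×18 matrix has rank 18, and its Smith normal form has invariant factors (1,1,1,1,1,1,1,1,1,1,1,1,1,1,1,1,1,2).

Now H_k = ker ∂_k / im ∂_{k+1}, so:

  H_0: rank C_0 − rank ∂_1 = 9 − 8 = 1, and the invariant factors of ∂_1 are all 1, so H_0 ≅ Z.
  H_1: rank ker ∂_1 − rank ∂_2 = (27 − 8) − 18 = 1, and ∂_2 has invariant factor 2 > 1, so H_1 ≅ Z ⊕ Z/2.
  H_2: rank ker ∂_2 − rank ∂_3 = (18 − 18) − 0 = 0, and there is no ∂_3, so H_2 ≅ 0.

As a check, the Euler characteristic is 9 − 27 + 18 = 0, which agrees with 1 − 1 + 0 = 0.

H_0 ≅ Z,  H_1 ≅ Z ⊕ Z/2,  H_2 = 0.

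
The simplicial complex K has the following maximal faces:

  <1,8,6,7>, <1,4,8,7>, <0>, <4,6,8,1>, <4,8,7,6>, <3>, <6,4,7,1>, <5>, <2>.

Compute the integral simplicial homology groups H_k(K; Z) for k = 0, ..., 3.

H_0 ≅ Z^5,  H_1 = 0,  H_2 = 0,  H_3 ≅ Z.

Fix the vertex order 0 < 1 < 2 < 3 < 4 < 5 < 6 < 7 < 8 and write every simplex with vertices in increasing order. Then dim K = 3 and the simplices of K are:

  0-simplices (9): [0], [1], [2], [3], [4], [5], [6], [7], [8]
  1-simplices (10): [1,4], [1,6], [1,7], [1,8], [4,6], [4,7], [4,8], [6,7], [6,8], [7,8]
  2-simplices (10): [1,4,6], [1,4,7], [1,4,8], [1,6,7], [1,6,8], [1,7,8], [4,6,7], [4,6,8], [4,7,8], [6,7,8]
  3-simplices (5): [1,4,6,7], [1,4,6,8], [1,4,7,8], [1,6,7,8], [4,6,7,8]

Hence C_0 ≅ Z^9, C_1 ≅ Z^10, C_2 ≅ Z^10, C_3 ≅ Z^5.

Boundary ∂_1: C_1 → C_0 sends each edge [p,q] (with p < q) to q − p.
The 9×10 boundary matrix has rank 4 and Smith normal form diag(1,1,1,1).

Boundary ∂_2: C_2 → C_1 acts by ∂[p,q,r] = [q,r] − [p,r] + [p,q]. For instance
  ∂[1,4,6] = [4,6] − [1,6] + [1,4],
  ∂[4,6,7] = [6,7] − [4,7] + [4,6].
This gives a 10×10 integer matrix of rank 6; reducing to Smith normal form yields diagonal entries (1,1,1,1,1,1).

The boundary map ∂_3: C_3 → C_2 sends each 3-simplex σ to the alternating sum Σ_i (−1)^i (σ with its i-th vertex removed). For instance
  ∂[1,6,7,8] = [6,7,8] − [1,7,8] + [1,6,8] − [1,6,7],
  ∂[1,4,6,8] = [4,6,8] − [1,6,8] + [1,4,8] − [1,4,6].
The 10×5 boundary matrix has rank 4 and Smith normal form diag(1,1,1,1).

From H_k ≅ ker(∂_k) / im(∂_{k+1}) we obtain:

  H_0: rank C_0 − rank ∂_1 = 9 − 4 = 5, and the invariant factors of ∂_1 are all 1, so H_0 = Z^5.
  H_1: rank ker ∂_1 − rank ∂_2 = (10 − 4) − 6 = 0, and the invariant factors of ∂_2 are all 1, so H_1 = 0.
  H_2: rank ker ∂_2 − rank ∂_3 = (10 − 6) − 4 = 0, and the invariant factors of ∂_3 are all 1, so H_2 = 0.
  H_3: rank ker ∂_3 − rank ∂_4 = (5 − 4) − 0 = 1, and there is no ∂_4, so H_3 = Z.

As a check, the Euler characteristic is 9 − 10 + 10 − 5 = 4, which agrees with 5 − 0 + 0 − 1 = 4.
(K is a triangulation of the disjoint union of a set of 4 points and the 3-sphere S^3.)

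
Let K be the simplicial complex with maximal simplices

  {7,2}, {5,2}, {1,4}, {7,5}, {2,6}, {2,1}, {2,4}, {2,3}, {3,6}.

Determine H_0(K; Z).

Order the vertices as 1 < 2 < 3 < 4 < 5 < 6 < 7. Listing each simplex with vertices in this order, K has dimension 1 with simplices:

  0-simplices (7): [1], [2], [3], [4], [5], [6], [7]
  1-simplices (9): [1,2], [1,4], [2,3], [2,4], [2,5], [2,6], [2,7], [3,6], [5,7]

giving chain groups C_0 ≅ Z^7, C_1 ≅ Z^9.

The boundary map ∂_1: C_1 → C_0 is given by ∂[p,q] = [q] − [p]. For instance
  ∂[3,6] = [6] − [3].
As a 7×9 matrix over Z this has rank 6, with invariant factors (1,1,1,1,1,1).

Reading off H_k = ker ∂_k / im ∂_{k+1}:

  H_0: rank C_0 − rank ∂_1 = 7 − 6 = 1, and the invariant factors of ∂_1 are all 1, so H_0 = Z.

H_0 = Z.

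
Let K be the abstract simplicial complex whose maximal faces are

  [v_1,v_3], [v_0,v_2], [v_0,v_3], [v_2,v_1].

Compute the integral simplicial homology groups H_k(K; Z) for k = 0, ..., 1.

We work with the vertex ordering v_0 < v_1 < v_2 < v_3. The simplices of K, each written with vertices in increasing order, are:

  0-simplices (4): [v_0], [v_1], [v_2], [v_3]
  1-simplices (4): [v_0,v_2], [v_0,v_3], [v_1,v_2], [v_1,v_3]

so the chain groups are C_0 ≅ Z^4, C_1 ≅ Z^4.

Boundary ∂_1: C_1 → C_0 sends each edge [p,q] (with p < q) to q − p.
The resulting 4×4 matrix has rank 3, and its Smith normal form has invariant factors (1,1,1).

From H_k ≅ ker(∂_k) / im(∂_{k+1}) we obtain:

  H_0: rank C_0 − rank ∂_1 = 4 − 3 = 1, and the invariant factors of ∂_1 are all 1, so H_0 ≅ Z.
  H_1: rank ker ∂_1 − rank ∂_2 = (4 − 3) − 0 = 1, and there is no ∂_2, so H_1 ≅ Z.

As a check, the Euler characteristic is 4 − 4 = 0, which agrees with 1 − 1 = 0.

H_0 ≅ Z,  H_1 ≅ Z.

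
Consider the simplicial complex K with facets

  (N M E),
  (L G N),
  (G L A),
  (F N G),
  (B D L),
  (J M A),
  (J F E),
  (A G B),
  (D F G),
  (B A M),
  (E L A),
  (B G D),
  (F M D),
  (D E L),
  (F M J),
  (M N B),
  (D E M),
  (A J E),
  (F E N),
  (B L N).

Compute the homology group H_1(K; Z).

We work with the vertex ordering A < B < D < E < F < G < J < L < M < N. The simplices of K, each written with vertices in increasing order, are:

  0-simplices (10): A, B, D, E, F, G, J, L, M, N
  1-simplices (30): AB, AE, AG, AJ, AL, AM, BD, BG, BL, BM, BN, DE, DF, DG, DL, DM, EF, EJ, EL, EM, EN, FG, FJ, FM, FN, GL, GN, JM, LN, MN
  2-simplices (20): ABG, ABM, AEJ, AEL, AGL, AJM, BDG, BDL, BLN, BMN, DEL, DEM, DFG, DFM, EFJ, EFN, EMN, FGN, FJM, GLN

so the chain groups are C_0 ≅ Z^10, C_1 ≅ Z^30, C_2 ≅ Z^20.

∂_1: C_1 → C_0 maps an edge to its endpoints' difference, ∂[p,q] = q − p. For instance
  ∂GN = N − G.
The resulting 10×30 matrix has rank 9, and its Smith normal form has invariant factors (1,1,1,1,1,1,1,1,1).

The boundary map ∂_2: C_2 → C_1 acts by ∂[p,q,r] = [q,r] − [p,r] + [p,q]. For instance
  ∂BLN = LN − BN + BL,
  ∂EFJ = FJ − EJ + EF.
This gives a 30×20 integer matrix of rank 20; reducing to Smith normal form yields diagonal entries (1,1,1,1,1,1,1,1,1,1,1,1,1,1,1,1,1,1,1,2).

Now H_k = ker ∂_k / im ∂_{k+1}, so:

  H_1: rank ker ∂_1 − rank ∂_2 = (30 − 9) − 20 = 1, and ∂_2 has invariant factor 2 > 1, so H_1 ≅ Z ⊕ Z/2Z.

H_1 = Z ⊕ Z/2Z.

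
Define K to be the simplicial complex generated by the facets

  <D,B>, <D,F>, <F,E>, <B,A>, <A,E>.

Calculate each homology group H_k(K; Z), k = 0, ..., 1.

H_0 = Z,  H_1 = Z.

K has 5 vertices, 5 edges.
rank ∂_0 = 0, rank ∂_1 = 4 ⇒ b_0 = 5 − 0 − 4 = 1; all invariant factors of ∂_1 are 1 so no torsion. So H_0 = Z.
rank ∂_1 = 4, rank ∂_2 = 0 ⇒ b_1 = 5 − 4 − 0 = 1. So H_1 = Z.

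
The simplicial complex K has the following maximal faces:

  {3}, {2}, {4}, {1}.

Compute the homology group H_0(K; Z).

Take the total order 1 < 2 < 3 < 4 on the vertex set. Then K (dimension 0) consists of the simplices:

  0-simplices (4): [1], [2], [3], [4]

so the chain groups are C_0 ≅ Z^4.

From H_k ≅ ker(∂_k) / im(∂_{k+1}) we obtain:

  H_0: rank C_0 − rank ∂_1 = 4 − 0 = 4, and there is no ∂_1, so H_0 ≅ Z^4.

(K is a triangulation of a set of 4 points.)

H_0 = Z^4.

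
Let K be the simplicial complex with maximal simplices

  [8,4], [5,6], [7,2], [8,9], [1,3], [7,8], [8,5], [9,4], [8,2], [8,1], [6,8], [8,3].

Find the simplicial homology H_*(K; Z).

H_0 = Z,  H_1 = Z^4.

Take the total order 1 < 2 < 3 < 4 < 5 < 6 < 7 < 8 < 9 on the vertex set. Then K (dimension 1) consists of the simplices:

  0-simplices (9): [1], [2], [3], [4], [5], [6], [7], [8], [9]
  1-simplices (12): [1,3], [1,8], [2,7], [2,8], [3,8], [4,8], [4,9], [5,6], [5,8], [6,8], [7,8], [8,9]

so the chain groups are C_0 ≅ Z^9, C_1 ≅ Z^12.

∂_1: C_1 → C_0 maps an edge to its endpoints' difference, ∂[p,q] = q − p. For instance
  ∂[6,8] = [8] − [6].
The 9×12 boundary matrix has rank 8 and Smith normal form diag(1,1,1,1,1,1,1,1).

Reading off H_k = ker ∂_k / im ∂_{k+1}:

  H_0: rank C_0 − rank ∂_1 = 9 − 8 = 1, and the invariant factors of ∂_1 are all 1, so H_0 ≅ Z.
  H_1: rank ker ∂_1 − rank ∂_2 = (12 − 8) − 0 = 4, and there is no ∂_2, so H_1 ≅ Z^4.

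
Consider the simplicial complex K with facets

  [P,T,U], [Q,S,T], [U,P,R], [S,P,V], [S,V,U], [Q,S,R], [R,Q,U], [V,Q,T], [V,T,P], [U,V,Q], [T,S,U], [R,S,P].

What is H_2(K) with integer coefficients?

H_2 ≅ 0.

We work with the vertex ordering P < Q < R < S < T < U < V. The simplices of K, each written with vertices in increasing order, are:

  0-simplices (7): P, Q, R, S, T, U, V
  1-simplices (18): PR, PS, PT, PU, PV, QR, QS, QT, QU, QV, RS, RU, ST, SU, SV, TU, TV, UV
  2-simplices (12): PRS, PRU, PSV, PTU, PTV, QRS, QRU, QST, QTV, QUV, STU, SUV

so the chain groups are C_0 ≅ Z^7, C_1 ≅ Z^18, C_2 ≅ Z^12.

Boundary ∂_1: C_1 → C_0 sends each edge [p,q] (with p < q) to q − p.
This gives a 7×18 integer matrix of rank 6; reducing to Smith normal form yields diagonal entries (1,1,1,1,1,1).

The boundary map ∂_2: C_2 → C_1 sends each 2-simplex [p,q,r] to [q,r] − [p,r] + [p,q]. For instance
  ∂STU = TU − SU + ST,
  ∂QST = ST − QT + QS.
As a 18×12 matrix over Z this has rank 12, with invariant factors (1,1,1,1,1,1,1,1,1,1,1,2).

Computing H_k = (kernel of ∂_k) / (image of ∂_{k+1}):

  H_2: rank ker ∂_2 − rank ∂_3 = (12 − 12) − 0 = 0, and there is no ∂_3, so H_2 = 0.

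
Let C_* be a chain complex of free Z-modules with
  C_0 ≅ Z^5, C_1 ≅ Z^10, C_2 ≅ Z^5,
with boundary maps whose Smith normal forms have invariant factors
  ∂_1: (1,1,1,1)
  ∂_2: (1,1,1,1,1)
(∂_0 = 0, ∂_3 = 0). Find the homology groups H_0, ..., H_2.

H_0: b_0 = 5 − 0 − 4 = 1; torsion from ∂_1 factors > 1: none. So H_0 = Z.
H_1: b_1 = 10 − 4 − 5 = 1; torsion from ∂_2 factors > 1: none. So H_1 = Z.
H_2: b_2 = 5 − 5 − 0 = 0; torsion from ∂_3 factors > 1: none. So H_2 = 0.

H_0 = Z,  H_1 = Z,  H_2 = 0.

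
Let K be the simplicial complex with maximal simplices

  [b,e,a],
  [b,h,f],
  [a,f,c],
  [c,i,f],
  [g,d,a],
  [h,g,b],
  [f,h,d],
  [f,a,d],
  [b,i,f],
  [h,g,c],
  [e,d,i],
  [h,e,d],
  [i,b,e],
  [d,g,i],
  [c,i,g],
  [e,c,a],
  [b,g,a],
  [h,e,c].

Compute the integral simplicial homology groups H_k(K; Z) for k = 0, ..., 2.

H_0 ≅ Z,  H_1 ≅ Z^2,  H_2 ≅ Z.

We work with the vertex ordering a < b < c < d < e < f < g < h < i. The simplices of K, each written with vertices in increasing order, are:

  0-simplices (9): a, b, c, d, e, f, g, h, i
  1-simplices (27): ab, ac, ad, ae, af, ag, be, bf, bg, bh, bi, ce, cf, cg, ch, ci, de, df, dg, dh, di, eh, ei, fh, fi, gh, gi
  2-simplices (18): abe, abg, ace, acf, adf, adg, bei, bfh, bfi, bgh, ceh, cfi, cgh, cgi, deh, dei, dfh, dgi

so the chain groups are C_0 ≅ Z^9, C_1 ≅ Z^27, C_2 ≅ Z^18.

The boundary map ∂_1: C_1 → C_0 maps an edge to its endpoints' difference, ∂[p,q] = q − p.
The resulting 9×27 matrix has rank 8, and its Smith normal form has invariant factors (1,1,1,1,1,1,1,1).

∂_2: C_2 → C_1 maps a triangle to the signed sum of its edges. For instance
  ∂acf = cf − af + ac,
  ∂dfh = fh − dh + df.
The resulting 27×18 matrix has rank 17, and its Smith normal form has invariant factors (1,1,1,1,1,1,1,1,1,1,1,1,1,1,1,1,1).

Now H_k = ker ∂_k / im ∂_{k+1}, so:

  H_0: rank C_0 − rank ∂_1 = 9 − 8 = 1, and the invariant factors of ∂_1 are all 1, so H_0 ≅ Z.
  H_1: rank ker ∂_1 − rank ∂_2 = (27 − 8) − 17 = 2, and the invariant factors of ∂_2 are all 1, so H_1 ≅ Z^2.
  H_2: rank ker ∂_2 − rank ∂_3 = (18 − 17) − 0 = 1, and there is no ∂_3, so H_2 ≅ Z.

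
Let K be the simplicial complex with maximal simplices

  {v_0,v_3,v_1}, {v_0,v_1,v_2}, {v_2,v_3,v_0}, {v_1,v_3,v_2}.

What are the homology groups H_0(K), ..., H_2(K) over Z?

Take the total order v_0 < v_1 < v_2 < v_3 on the vertex set. Then K (dimension 2) consists of the simplices:

  0-simplices (4): [v_0], [v_1], [v_2], [v_3]
  1-simplices (6): [v_0,v_1], [v_0,v_2], [v_0,v_3], [v_1,v_2], [v_1,v_3], [v_2,v_3]
  2-simplices (4): [v_0,v_1,v_2], [v_0,v_1,v_3], [v_0,v_2,v_3], [v_1,v_2,v_3]

giving chain groups C_0 ≅ Z^4, C_1 ≅ Z^6, C_2 ≅ Z^4.

Boundary ∂_1: C_1 → C_0 sends each edge [p,q] (with p < q) to q − p. For instance
  ∂[v_0,v_3] = [v_3] − [v_0].
The resulting 4×6 matrix has rank 3, and its Smith normal form has invariant factors (1,1,1).

Boundary ∂_2: C_2 → C_1 maps a triangle to the signed sum of its edges. For instance
  ∂[v_0,v_1,v_3] = [v_1,v_3] − [v_0,v_3] + [v_0,v_1],
  ∂[v_0,v_1,v_2] = [v_1,v_2] − [v_0,v_2] + [v_0,v_1].
As a 6×4 matrix over Z this has rank 3, with invariant factors (1,1,1).

From H_k ≅ ker(∂_k) / im(∂_{k+1}) we obtain:

  H_0: rank C_0 − rank ∂_1 = 4 − 3 = 1, and the invariant factors of ∂_1 are all 1, so H_0 = Z.
  H_1: rank ker ∂_1 − rank ∂_2 = (6 − 3) − 3 = 0, and the invariant factors of ∂_2 are all 1, so H_1 = 0.
  H_2: rank ker ∂_2 − rank ∂_3 = (4 − 3) − 0 = 1, and there is no ∂_3, so H_2 = Z.

(K is a triangulation of the 2-sphere S^2.)

H_0 = Z,  H_1 = 0,  H_2 = Z.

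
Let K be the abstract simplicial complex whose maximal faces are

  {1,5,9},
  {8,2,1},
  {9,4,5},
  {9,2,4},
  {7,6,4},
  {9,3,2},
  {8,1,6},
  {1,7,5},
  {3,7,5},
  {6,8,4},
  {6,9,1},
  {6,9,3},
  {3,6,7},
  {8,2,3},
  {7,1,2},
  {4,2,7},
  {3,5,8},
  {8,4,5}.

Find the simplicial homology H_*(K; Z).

Take the total order 1 < 2 < 3 < 4 < 5 < 6 < 7 < 8 < 9 on the vertex set. Then K (dimension 2) consists of the simplices:

  0-simplices (9): [1], [2], [3], [4], [5], [6], [7], [8], [9]
  1-simplices (27): (27 of them)
  2-simplices (18): [1,2,7], [1,2,8], [1,5,7], [1,5,9], [1,6,8], [1,6,9], [2,3,8], [2,3,9], [2,4,7], [2,4,9], [3,5,7], [3,5,8], [3,6,7], [3,6,9], [4,5,8], [4,5,9], [4,6,7], [4,6,8]

so the chain groups are C_0 ≅ Z^9, C_1 ≅ Z^27, C_2 ≅ Z^18.

∂_1: C_1 → C_0 sends each edge [p,q] (with p < q) to q − p. For instance
  ∂[5,9] = [9] − [5].
As a 9×27 matrix over Z this has rank 8, with invariant factors (1,1,1,1,1,1,1,1).

∂_2: C_2 → C_1 maps a triangle to the signed sum of its edges. For instance
  ∂[4,6,8] = [6,8] − [4,8] + [4,6],
  ∂[4,6,7] = [6,7] − [4,7] + [4,6].
The resulting 27×18 matrix has rank 17, and its Smith normal form has invariant factors (1,1,1,1,1,1,1,1,1,1,1,1,1,1,1,1,1).

Reading off H_k = ker ∂_k / im ∂_{k+1}:

  H_0: rank C_0 − rank ∂_1 = 9 − 8 = 1, and the invariant factors of ∂_1 are all 1, so H_0 = Z.
  H_1: rank ker ∂_1 − rank ∂_2 = (27 − 8) − 17 = 2, and the invariant factors of ∂_2 are all 1, so H_1 = Z^2.
  H_2: rank ker ∂_2 − rank ∂_3 = (18 − 17) − 0 = 1, and there is no ∂_3, so H_2 = Z.

H_0 ≅ Z,  H_1 ≅ Z^2,  H_2 ≅ Z.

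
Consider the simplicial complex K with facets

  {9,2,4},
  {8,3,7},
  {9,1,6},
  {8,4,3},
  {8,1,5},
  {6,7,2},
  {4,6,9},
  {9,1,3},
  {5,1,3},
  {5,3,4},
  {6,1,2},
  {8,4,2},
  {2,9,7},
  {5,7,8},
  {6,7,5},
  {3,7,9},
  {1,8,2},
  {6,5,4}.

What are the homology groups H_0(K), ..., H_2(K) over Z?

We work with the vertex ordering 1 < 2 < 3 < 4 < 5 < 6 < 7 < 8 < 9. The simplices of K, each written with vertices in increasing order, are:

  0-simplices (9): [1], [2], [3], [4], [5], [6], [7], [8], [9]
  1-simplices (27): (27 of them)
  2-simplices (18): [1,2,6], [1,2,8], [1,3,5], [1,3,9], [1,5,8], [1,6,9], [2,4,8], [2,4,9], [2,6,7], [2,7,9], [3,4,5], [3,4,8], [3,7,8], [3,7,9], [4,5,6], [4,6,9], [5,6,7], [5,7,8]

Hence C_0 ≅ Z^9, C_1 ≅ Z^27, C_2 ≅ Z^18.

The boundary map ∂_1: C_1 → C_0 maps an edge to its endpoints' difference, ∂[p,q] = q − p. For instance
  ∂[4,9] = [9] − [4].
The 9×27 boundary matrix has rank 8 and Smith normal form diag(1,1,1,1,1,1,1,1).

∂_2: C_2 → C_1 sends each 2-simplex [p,q,r] to [q,r] − [p,r] + [p,q]. For instance
  ∂[1,2,6] = [2,6] − [1,6] + [1,2],
  ∂[3,4,5] = [4,5] − [3,5] + [3,4].
The 27×18 boundary matrix has rank 18 and Smith normal form diag(1,1,1,1,1,1,1,1,1,1,1,1,1,1,1,1,1,2).

Computing H_k = (kernel of ∂_k) / (image of ∂_{k+1}):

  H_0: rank C_0 − rank ∂_1 = 9 − 8 = 1, and the invariant factors of ∂_1 are all 1, so H_0 = Z.
  H_1: rank ker ∂_1 − rank ∂_2 = (27 − 8) − 18 = 1, and ∂_2 has invariant factor 2 > 1, so H_1 = Z ⊕ Z/2.
  H_2: rank ker ∂_2 − rank ∂_3 = (18 − 18) − 0 = 0, and there is no ∂_3, so H_2 = 0.

As a check, the Euler characteristic is 9 − 27 + 18 = 0, which agrees with 1 − 1 + 0 = 0.

H_0 = Z,  H_1 = Z ⊕ Z/2,  H_2 = 0.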